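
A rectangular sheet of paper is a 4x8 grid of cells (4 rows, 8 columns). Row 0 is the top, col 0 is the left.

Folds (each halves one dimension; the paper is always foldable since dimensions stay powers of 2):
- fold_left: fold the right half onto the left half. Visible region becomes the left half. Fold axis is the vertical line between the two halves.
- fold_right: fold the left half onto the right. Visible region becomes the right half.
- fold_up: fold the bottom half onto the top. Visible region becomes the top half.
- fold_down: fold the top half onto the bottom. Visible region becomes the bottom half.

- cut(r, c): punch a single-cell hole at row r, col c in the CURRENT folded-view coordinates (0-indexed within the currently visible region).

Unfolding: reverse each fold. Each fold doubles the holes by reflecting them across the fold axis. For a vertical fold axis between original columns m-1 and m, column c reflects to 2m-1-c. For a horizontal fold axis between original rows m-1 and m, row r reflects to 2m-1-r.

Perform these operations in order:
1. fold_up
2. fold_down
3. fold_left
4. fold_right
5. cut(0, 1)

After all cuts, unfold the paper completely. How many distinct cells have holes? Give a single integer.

Op 1 fold_up: fold axis h@2; visible region now rows[0,2) x cols[0,8) = 2x8
Op 2 fold_down: fold axis h@1; visible region now rows[1,2) x cols[0,8) = 1x8
Op 3 fold_left: fold axis v@4; visible region now rows[1,2) x cols[0,4) = 1x4
Op 4 fold_right: fold axis v@2; visible region now rows[1,2) x cols[2,4) = 1x2
Op 5 cut(0, 1): punch at orig (1,3); cuts so far [(1, 3)]; region rows[1,2) x cols[2,4) = 1x2
Unfold 1 (reflect across v@2): 2 holes -> [(1, 0), (1, 3)]
Unfold 2 (reflect across v@4): 4 holes -> [(1, 0), (1, 3), (1, 4), (1, 7)]
Unfold 3 (reflect across h@1): 8 holes -> [(0, 0), (0, 3), (0, 4), (0, 7), (1, 0), (1, 3), (1, 4), (1, 7)]
Unfold 4 (reflect across h@2): 16 holes -> [(0, 0), (0, 3), (0, 4), (0, 7), (1, 0), (1, 3), (1, 4), (1, 7), (2, 0), (2, 3), (2, 4), (2, 7), (3, 0), (3, 3), (3, 4), (3, 7)]

Answer: 16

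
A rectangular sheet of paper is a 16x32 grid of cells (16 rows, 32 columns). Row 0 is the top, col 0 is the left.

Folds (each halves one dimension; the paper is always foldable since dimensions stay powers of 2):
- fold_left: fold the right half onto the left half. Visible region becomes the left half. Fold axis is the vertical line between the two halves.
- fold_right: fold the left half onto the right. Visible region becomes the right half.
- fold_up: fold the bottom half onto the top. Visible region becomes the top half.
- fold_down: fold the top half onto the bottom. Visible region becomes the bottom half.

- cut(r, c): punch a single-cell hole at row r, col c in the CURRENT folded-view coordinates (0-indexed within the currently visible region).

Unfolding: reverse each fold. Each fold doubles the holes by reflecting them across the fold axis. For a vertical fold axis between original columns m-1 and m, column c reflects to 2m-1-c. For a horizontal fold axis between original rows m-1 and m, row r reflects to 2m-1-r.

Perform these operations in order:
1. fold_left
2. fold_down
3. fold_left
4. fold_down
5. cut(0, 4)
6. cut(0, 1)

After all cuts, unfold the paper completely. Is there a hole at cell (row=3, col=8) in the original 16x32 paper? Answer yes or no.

Answer: no

Derivation:
Op 1 fold_left: fold axis v@16; visible region now rows[0,16) x cols[0,16) = 16x16
Op 2 fold_down: fold axis h@8; visible region now rows[8,16) x cols[0,16) = 8x16
Op 3 fold_left: fold axis v@8; visible region now rows[8,16) x cols[0,8) = 8x8
Op 4 fold_down: fold axis h@12; visible region now rows[12,16) x cols[0,8) = 4x8
Op 5 cut(0, 4): punch at orig (12,4); cuts so far [(12, 4)]; region rows[12,16) x cols[0,8) = 4x8
Op 6 cut(0, 1): punch at orig (12,1); cuts so far [(12, 1), (12, 4)]; region rows[12,16) x cols[0,8) = 4x8
Unfold 1 (reflect across h@12): 4 holes -> [(11, 1), (11, 4), (12, 1), (12, 4)]
Unfold 2 (reflect across v@8): 8 holes -> [(11, 1), (11, 4), (11, 11), (11, 14), (12, 1), (12, 4), (12, 11), (12, 14)]
Unfold 3 (reflect across h@8): 16 holes -> [(3, 1), (3, 4), (3, 11), (3, 14), (4, 1), (4, 4), (4, 11), (4, 14), (11, 1), (11, 4), (11, 11), (11, 14), (12, 1), (12, 4), (12, 11), (12, 14)]
Unfold 4 (reflect across v@16): 32 holes -> [(3, 1), (3, 4), (3, 11), (3, 14), (3, 17), (3, 20), (3, 27), (3, 30), (4, 1), (4, 4), (4, 11), (4, 14), (4, 17), (4, 20), (4, 27), (4, 30), (11, 1), (11, 4), (11, 11), (11, 14), (11, 17), (11, 20), (11, 27), (11, 30), (12, 1), (12, 4), (12, 11), (12, 14), (12, 17), (12, 20), (12, 27), (12, 30)]
Holes: [(3, 1), (3, 4), (3, 11), (3, 14), (3, 17), (3, 20), (3, 27), (3, 30), (4, 1), (4, 4), (4, 11), (4, 14), (4, 17), (4, 20), (4, 27), (4, 30), (11, 1), (11, 4), (11, 11), (11, 14), (11, 17), (11, 20), (11, 27), (11, 30), (12, 1), (12, 4), (12, 11), (12, 14), (12, 17), (12, 20), (12, 27), (12, 30)]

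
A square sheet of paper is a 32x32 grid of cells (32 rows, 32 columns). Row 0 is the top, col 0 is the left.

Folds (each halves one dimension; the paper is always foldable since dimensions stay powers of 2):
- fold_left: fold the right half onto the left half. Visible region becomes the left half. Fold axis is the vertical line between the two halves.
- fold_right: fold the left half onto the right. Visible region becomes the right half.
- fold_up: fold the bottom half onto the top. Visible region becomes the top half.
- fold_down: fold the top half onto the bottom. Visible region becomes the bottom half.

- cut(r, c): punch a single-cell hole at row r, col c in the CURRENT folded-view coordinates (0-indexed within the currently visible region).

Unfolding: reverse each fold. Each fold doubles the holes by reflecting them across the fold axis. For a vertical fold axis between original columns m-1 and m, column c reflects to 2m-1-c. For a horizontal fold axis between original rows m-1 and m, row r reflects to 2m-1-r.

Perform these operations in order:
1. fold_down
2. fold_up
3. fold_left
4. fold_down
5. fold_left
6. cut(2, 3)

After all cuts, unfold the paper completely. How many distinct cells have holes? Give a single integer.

Answer: 32

Derivation:
Op 1 fold_down: fold axis h@16; visible region now rows[16,32) x cols[0,32) = 16x32
Op 2 fold_up: fold axis h@24; visible region now rows[16,24) x cols[0,32) = 8x32
Op 3 fold_left: fold axis v@16; visible region now rows[16,24) x cols[0,16) = 8x16
Op 4 fold_down: fold axis h@20; visible region now rows[20,24) x cols[0,16) = 4x16
Op 5 fold_left: fold axis v@8; visible region now rows[20,24) x cols[0,8) = 4x8
Op 6 cut(2, 3): punch at orig (22,3); cuts so far [(22, 3)]; region rows[20,24) x cols[0,8) = 4x8
Unfold 1 (reflect across v@8): 2 holes -> [(22, 3), (22, 12)]
Unfold 2 (reflect across h@20): 4 holes -> [(17, 3), (17, 12), (22, 3), (22, 12)]
Unfold 3 (reflect across v@16): 8 holes -> [(17, 3), (17, 12), (17, 19), (17, 28), (22, 3), (22, 12), (22, 19), (22, 28)]
Unfold 4 (reflect across h@24): 16 holes -> [(17, 3), (17, 12), (17, 19), (17, 28), (22, 3), (22, 12), (22, 19), (22, 28), (25, 3), (25, 12), (25, 19), (25, 28), (30, 3), (30, 12), (30, 19), (30, 28)]
Unfold 5 (reflect across h@16): 32 holes -> [(1, 3), (1, 12), (1, 19), (1, 28), (6, 3), (6, 12), (6, 19), (6, 28), (9, 3), (9, 12), (9, 19), (9, 28), (14, 3), (14, 12), (14, 19), (14, 28), (17, 3), (17, 12), (17, 19), (17, 28), (22, 3), (22, 12), (22, 19), (22, 28), (25, 3), (25, 12), (25, 19), (25, 28), (30, 3), (30, 12), (30, 19), (30, 28)]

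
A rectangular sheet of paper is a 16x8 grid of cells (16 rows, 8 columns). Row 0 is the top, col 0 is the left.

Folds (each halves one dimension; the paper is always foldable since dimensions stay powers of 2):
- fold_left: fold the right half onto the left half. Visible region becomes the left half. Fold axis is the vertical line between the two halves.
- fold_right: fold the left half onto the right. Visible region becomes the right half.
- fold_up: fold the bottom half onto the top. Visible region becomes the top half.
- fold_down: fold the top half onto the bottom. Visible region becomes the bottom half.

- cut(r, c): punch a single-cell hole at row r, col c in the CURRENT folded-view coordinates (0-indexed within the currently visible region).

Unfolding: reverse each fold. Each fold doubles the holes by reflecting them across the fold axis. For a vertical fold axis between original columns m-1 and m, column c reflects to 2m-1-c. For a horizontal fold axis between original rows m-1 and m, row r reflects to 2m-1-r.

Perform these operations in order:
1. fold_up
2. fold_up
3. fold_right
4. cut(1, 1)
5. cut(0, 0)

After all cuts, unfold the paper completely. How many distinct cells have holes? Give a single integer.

Op 1 fold_up: fold axis h@8; visible region now rows[0,8) x cols[0,8) = 8x8
Op 2 fold_up: fold axis h@4; visible region now rows[0,4) x cols[0,8) = 4x8
Op 3 fold_right: fold axis v@4; visible region now rows[0,4) x cols[4,8) = 4x4
Op 4 cut(1, 1): punch at orig (1,5); cuts so far [(1, 5)]; region rows[0,4) x cols[4,8) = 4x4
Op 5 cut(0, 0): punch at orig (0,4); cuts so far [(0, 4), (1, 5)]; region rows[0,4) x cols[4,8) = 4x4
Unfold 1 (reflect across v@4): 4 holes -> [(0, 3), (0, 4), (1, 2), (1, 5)]
Unfold 2 (reflect across h@4): 8 holes -> [(0, 3), (0, 4), (1, 2), (1, 5), (6, 2), (6, 5), (7, 3), (7, 4)]
Unfold 3 (reflect across h@8): 16 holes -> [(0, 3), (0, 4), (1, 2), (1, 5), (6, 2), (6, 5), (7, 3), (7, 4), (8, 3), (8, 4), (9, 2), (9, 5), (14, 2), (14, 5), (15, 3), (15, 4)]

Answer: 16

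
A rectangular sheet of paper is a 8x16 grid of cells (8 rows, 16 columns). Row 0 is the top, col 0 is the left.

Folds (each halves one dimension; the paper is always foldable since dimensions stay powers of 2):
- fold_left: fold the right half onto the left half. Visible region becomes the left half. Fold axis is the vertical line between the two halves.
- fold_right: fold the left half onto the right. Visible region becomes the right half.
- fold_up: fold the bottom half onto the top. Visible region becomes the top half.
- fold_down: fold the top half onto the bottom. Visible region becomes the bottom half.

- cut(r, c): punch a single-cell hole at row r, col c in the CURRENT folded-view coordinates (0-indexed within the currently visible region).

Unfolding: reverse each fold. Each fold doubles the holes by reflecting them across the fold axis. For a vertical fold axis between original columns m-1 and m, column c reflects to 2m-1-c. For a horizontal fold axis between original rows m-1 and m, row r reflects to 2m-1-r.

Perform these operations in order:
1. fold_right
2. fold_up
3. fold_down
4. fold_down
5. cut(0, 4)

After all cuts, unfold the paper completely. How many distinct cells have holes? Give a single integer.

Answer: 16

Derivation:
Op 1 fold_right: fold axis v@8; visible region now rows[0,8) x cols[8,16) = 8x8
Op 2 fold_up: fold axis h@4; visible region now rows[0,4) x cols[8,16) = 4x8
Op 3 fold_down: fold axis h@2; visible region now rows[2,4) x cols[8,16) = 2x8
Op 4 fold_down: fold axis h@3; visible region now rows[3,4) x cols[8,16) = 1x8
Op 5 cut(0, 4): punch at orig (3,12); cuts so far [(3, 12)]; region rows[3,4) x cols[8,16) = 1x8
Unfold 1 (reflect across h@3): 2 holes -> [(2, 12), (3, 12)]
Unfold 2 (reflect across h@2): 4 holes -> [(0, 12), (1, 12), (2, 12), (3, 12)]
Unfold 3 (reflect across h@4): 8 holes -> [(0, 12), (1, 12), (2, 12), (3, 12), (4, 12), (5, 12), (6, 12), (7, 12)]
Unfold 4 (reflect across v@8): 16 holes -> [(0, 3), (0, 12), (1, 3), (1, 12), (2, 3), (2, 12), (3, 3), (3, 12), (4, 3), (4, 12), (5, 3), (5, 12), (6, 3), (6, 12), (7, 3), (7, 12)]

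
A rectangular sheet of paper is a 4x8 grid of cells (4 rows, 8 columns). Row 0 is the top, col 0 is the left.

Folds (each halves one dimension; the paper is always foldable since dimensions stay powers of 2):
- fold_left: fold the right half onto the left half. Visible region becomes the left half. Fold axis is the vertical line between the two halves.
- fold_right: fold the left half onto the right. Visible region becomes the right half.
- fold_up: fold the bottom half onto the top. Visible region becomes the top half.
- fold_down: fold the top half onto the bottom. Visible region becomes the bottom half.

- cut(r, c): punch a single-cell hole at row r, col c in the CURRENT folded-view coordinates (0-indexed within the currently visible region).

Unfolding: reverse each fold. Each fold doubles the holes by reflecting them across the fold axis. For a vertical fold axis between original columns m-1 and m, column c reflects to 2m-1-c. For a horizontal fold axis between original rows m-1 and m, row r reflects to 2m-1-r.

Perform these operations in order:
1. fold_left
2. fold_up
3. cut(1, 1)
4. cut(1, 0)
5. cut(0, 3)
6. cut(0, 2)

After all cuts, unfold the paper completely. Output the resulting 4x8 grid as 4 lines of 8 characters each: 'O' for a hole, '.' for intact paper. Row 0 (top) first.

Answer: ..OOOO..
OO....OO
OO....OO
..OOOO..

Derivation:
Op 1 fold_left: fold axis v@4; visible region now rows[0,4) x cols[0,4) = 4x4
Op 2 fold_up: fold axis h@2; visible region now rows[0,2) x cols[0,4) = 2x4
Op 3 cut(1, 1): punch at orig (1,1); cuts so far [(1, 1)]; region rows[0,2) x cols[0,4) = 2x4
Op 4 cut(1, 0): punch at orig (1,0); cuts so far [(1, 0), (1, 1)]; region rows[0,2) x cols[0,4) = 2x4
Op 5 cut(0, 3): punch at orig (0,3); cuts so far [(0, 3), (1, 0), (1, 1)]; region rows[0,2) x cols[0,4) = 2x4
Op 6 cut(0, 2): punch at orig (0,2); cuts so far [(0, 2), (0, 3), (1, 0), (1, 1)]; region rows[0,2) x cols[0,4) = 2x4
Unfold 1 (reflect across h@2): 8 holes -> [(0, 2), (0, 3), (1, 0), (1, 1), (2, 0), (2, 1), (3, 2), (3, 3)]
Unfold 2 (reflect across v@4): 16 holes -> [(0, 2), (0, 3), (0, 4), (0, 5), (1, 0), (1, 1), (1, 6), (1, 7), (2, 0), (2, 1), (2, 6), (2, 7), (3, 2), (3, 3), (3, 4), (3, 5)]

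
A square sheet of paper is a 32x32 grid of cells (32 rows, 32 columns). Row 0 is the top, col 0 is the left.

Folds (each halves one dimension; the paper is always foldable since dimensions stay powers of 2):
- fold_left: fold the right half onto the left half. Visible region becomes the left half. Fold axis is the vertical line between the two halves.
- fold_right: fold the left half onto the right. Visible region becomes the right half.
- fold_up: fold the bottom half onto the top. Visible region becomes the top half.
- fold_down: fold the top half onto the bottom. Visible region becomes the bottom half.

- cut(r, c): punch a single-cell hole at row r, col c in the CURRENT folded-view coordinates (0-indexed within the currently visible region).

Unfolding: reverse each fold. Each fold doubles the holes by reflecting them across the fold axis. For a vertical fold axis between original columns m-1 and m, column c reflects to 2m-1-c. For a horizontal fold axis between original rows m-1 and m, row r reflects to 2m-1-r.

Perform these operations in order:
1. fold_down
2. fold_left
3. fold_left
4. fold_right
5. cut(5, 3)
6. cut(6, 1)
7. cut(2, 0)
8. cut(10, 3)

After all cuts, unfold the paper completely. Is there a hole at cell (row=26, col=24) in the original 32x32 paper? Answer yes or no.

Op 1 fold_down: fold axis h@16; visible region now rows[16,32) x cols[0,32) = 16x32
Op 2 fold_left: fold axis v@16; visible region now rows[16,32) x cols[0,16) = 16x16
Op 3 fold_left: fold axis v@8; visible region now rows[16,32) x cols[0,8) = 16x8
Op 4 fold_right: fold axis v@4; visible region now rows[16,32) x cols[4,8) = 16x4
Op 5 cut(5, 3): punch at orig (21,7); cuts so far [(21, 7)]; region rows[16,32) x cols[4,8) = 16x4
Op 6 cut(6, 1): punch at orig (22,5); cuts so far [(21, 7), (22, 5)]; region rows[16,32) x cols[4,8) = 16x4
Op 7 cut(2, 0): punch at orig (18,4); cuts so far [(18, 4), (21, 7), (22, 5)]; region rows[16,32) x cols[4,8) = 16x4
Op 8 cut(10, 3): punch at orig (26,7); cuts so far [(18, 4), (21, 7), (22, 5), (26, 7)]; region rows[16,32) x cols[4,8) = 16x4
Unfold 1 (reflect across v@4): 8 holes -> [(18, 3), (18, 4), (21, 0), (21, 7), (22, 2), (22, 5), (26, 0), (26, 7)]
Unfold 2 (reflect across v@8): 16 holes -> [(18, 3), (18, 4), (18, 11), (18, 12), (21, 0), (21, 7), (21, 8), (21, 15), (22, 2), (22, 5), (22, 10), (22, 13), (26, 0), (26, 7), (26, 8), (26, 15)]
Unfold 3 (reflect across v@16): 32 holes -> [(18, 3), (18, 4), (18, 11), (18, 12), (18, 19), (18, 20), (18, 27), (18, 28), (21, 0), (21, 7), (21, 8), (21, 15), (21, 16), (21, 23), (21, 24), (21, 31), (22, 2), (22, 5), (22, 10), (22, 13), (22, 18), (22, 21), (22, 26), (22, 29), (26, 0), (26, 7), (26, 8), (26, 15), (26, 16), (26, 23), (26, 24), (26, 31)]
Unfold 4 (reflect across h@16): 64 holes -> [(5, 0), (5, 7), (5, 8), (5, 15), (5, 16), (5, 23), (5, 24), (5, 31), (9, 2), (9, 5), (9, 10), (9, 13), (9, 18), (9, 21), (9, 26), (9, 29), (10, 0), (10, 7), (10, 8), (10, 15), (10, 16), (10, 23), (10, 24), (10, 31), (13, 3), (13, 4), (13, 11), (13, 12), (13, 19), (13, 20), (13, 27), (13, 28), (18, 3), (18, 4), (18, 11), (18, 12), (18, 19), (18, 20), (18, 27), (18, 28), (21, 0), (21, 7), (21, 8), (21, 15), (21, 16), (21, 23), (21, 24), (21, 31), (22, 2), (22, 5), (22, 10), (22, 13), (22, 18), (22, 21), (22, 26), (22, 29), (26, 0), (26, 7), (26, 8), (26, 15), (26, 16), (26, 23), (26, 24), (26, 31)]
Holes: [(5, 0), (5, 7), (5, 8), (5, 15), (5, 16), (5, 23), (5, 24), (5, 31), (9, 2), (9, 5), (9, 10), (9, 13), (9, 18), (9, 21), (9, 26), (9, 29), (10, 0), (10, 7), (10, 8), (10, 15), (10, 16), (10, 23), (10, 24), (10, 31), (13, 3), (13, 4), (13, 11), (13, 12), (13, 19), (13, 20), (13, 27), (13, 28), (18, 3), (18, 4), (18, 11), (18, 12), (18, 19), (18, 20), (18, 27), (18, 28), (21, 0), (21, 7), (21, 8), (21, 15), (21, 16), (21, 23), (21, 24), (21, 31), (22, 2), (22, 5), (22, 10), (22, 13), (22, 18), (22, 21), (22, 26), (22, 29), (26, 0), (26, 7), (26, 8), (26, 15), (26, 16), (26, 23), (26, 24), (26, 31)]

Answer: yes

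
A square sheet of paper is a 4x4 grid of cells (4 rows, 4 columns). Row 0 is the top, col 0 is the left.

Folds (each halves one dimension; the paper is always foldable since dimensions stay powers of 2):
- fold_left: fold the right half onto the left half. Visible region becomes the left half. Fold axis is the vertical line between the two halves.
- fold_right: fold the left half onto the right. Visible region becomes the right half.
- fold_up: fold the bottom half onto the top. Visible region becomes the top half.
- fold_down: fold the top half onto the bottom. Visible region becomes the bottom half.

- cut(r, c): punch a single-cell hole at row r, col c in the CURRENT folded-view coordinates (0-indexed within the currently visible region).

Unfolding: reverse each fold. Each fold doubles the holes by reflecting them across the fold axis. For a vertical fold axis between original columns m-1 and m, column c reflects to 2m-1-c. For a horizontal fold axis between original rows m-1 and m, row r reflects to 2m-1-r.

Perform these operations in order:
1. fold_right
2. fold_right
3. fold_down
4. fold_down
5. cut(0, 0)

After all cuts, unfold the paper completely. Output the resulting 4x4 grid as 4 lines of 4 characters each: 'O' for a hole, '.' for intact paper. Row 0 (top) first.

Answer: OOOO
OOOO
OOOO
OOOO

Derivation:
Op 1 fold_right: fold axis v@2; visible region now rows[0,4) x cols[2,4) = 4x2
Op 2 fold_right: fold axis v@3; visible region now rows[0,4) x cols[3,4) = 4x1
Op 3 fold_down: fold axis h@2; visible region now rows[2,4) x cols[3,4) = 2x1
Op 4 fold_down: fold axis h@3; visible region now rows[3,4) x cols[3,4) = 1x1
Op 5 cut(0, 0): punch at orig (3,3); cuts so far [(3, 3)]; region rows[3,4) x cols[3,4) = 1x1
Unfold 1 (reflect across h@3): 2 holes -> [(2, 3), (3, 3)]
Unfold 2 (reflect across h@2): 4 holes -> [(0, 3), (1, 3), (2, 3), (3, 3)]
Unfold 3 (reflect across v@3): 8 holes -> [(0, 2), (0, 3), (1, 2), (1, 3), (2, 2), (2, 3), (3, 2), (3, 3)]
Unfold 4 (reflect across v@2): 16 holes -> [(0, 0), (0, 1), (0, 2), (0, 3), (1, 0), (1, 1), (1, 2), (1, 3), (2, 0), (2, 1), (2, 2), (2, 3), (3, 0), (3, 1), (3, 2), (3, 3)]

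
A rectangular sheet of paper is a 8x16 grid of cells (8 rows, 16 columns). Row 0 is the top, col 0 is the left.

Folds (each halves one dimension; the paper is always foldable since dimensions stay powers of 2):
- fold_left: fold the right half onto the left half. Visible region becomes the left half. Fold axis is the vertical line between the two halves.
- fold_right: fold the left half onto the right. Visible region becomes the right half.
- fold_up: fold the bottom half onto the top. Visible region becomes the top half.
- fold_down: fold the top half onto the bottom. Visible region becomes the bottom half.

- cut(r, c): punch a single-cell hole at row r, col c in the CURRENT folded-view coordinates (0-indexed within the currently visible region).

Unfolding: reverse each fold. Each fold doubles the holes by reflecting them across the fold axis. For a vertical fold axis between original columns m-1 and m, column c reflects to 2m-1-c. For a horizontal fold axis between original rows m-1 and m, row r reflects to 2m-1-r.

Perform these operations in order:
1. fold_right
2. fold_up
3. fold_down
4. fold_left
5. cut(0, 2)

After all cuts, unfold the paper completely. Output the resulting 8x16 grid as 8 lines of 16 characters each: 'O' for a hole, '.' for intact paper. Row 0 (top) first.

Op 1 fold_right: fold axis v@8; visible region now rows[0,8) x cols[8,16) = 8x8
Op 2 fold_up: fold axis h@4; visible region now rows[0,4) x cols[8,16) = 4x8
Op 3 fold_down: fold axis h@2; visible region now rows[2,4) x cols[8,16) = 2x8
Op 4 fold_left: fold axis v@12; visible region now rows[2,4) x cols[8,12) = 2x4
Op 5 cut(0, 2): punch at orig (2,10); cuts so far [(2, 10)]; region rows[2,4) x cols[8,12) = 2x4
Unfold 1 (reflect across v@12): 2 holes -> [(2, 10), (2, 13)]
Unfold 2 (reflect across h@2): 4 holes -> [(1, 10), (1, 13), (2, 10), (2, 13)]
Unfold 3 (reflect across h@4): 8 holes -> [(1, 10), (1, 13), (2, 10), (2, 13), (5, 10), (5, 13), (6, 10), (6, 13)]
Unfold 4 (reflect across v@8): 16 holes -> [(1, 2), (1, 5), (1, 10), (1, 13), (2, 2), (2, 5), (2, 10), (2, 13), (5, 2), (5, 5), (5, 10), (5, 13), (6, 2), (6, 5), (6, 10), (6, 13)]

Answer: ................
..O..O....O..O..
..O..O....O..O..
................
................
..O..O....O..O..
..O..O....O..O..
................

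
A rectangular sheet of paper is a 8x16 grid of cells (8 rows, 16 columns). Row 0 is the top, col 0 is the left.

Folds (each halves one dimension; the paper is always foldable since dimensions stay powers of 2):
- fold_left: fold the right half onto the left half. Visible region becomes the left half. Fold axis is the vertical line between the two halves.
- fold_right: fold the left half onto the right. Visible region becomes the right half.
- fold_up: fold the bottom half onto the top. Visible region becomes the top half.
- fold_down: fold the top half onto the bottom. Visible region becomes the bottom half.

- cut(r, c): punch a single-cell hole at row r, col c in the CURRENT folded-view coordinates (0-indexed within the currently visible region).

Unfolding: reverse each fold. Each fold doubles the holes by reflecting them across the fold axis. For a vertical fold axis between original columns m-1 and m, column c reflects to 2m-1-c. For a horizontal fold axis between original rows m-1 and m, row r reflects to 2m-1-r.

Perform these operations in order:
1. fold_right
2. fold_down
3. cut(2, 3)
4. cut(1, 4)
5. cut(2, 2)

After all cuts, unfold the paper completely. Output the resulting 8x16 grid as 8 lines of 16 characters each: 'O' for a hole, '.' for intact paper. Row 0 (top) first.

Op 1 fold_right: fold axis v@8; visible region now rows[0,8) x cols[8,16) = 8x8
Op 2 fold_down: fold axis h@4; visible region now rows[4,8) x cols[8,16) = 4x8
Op 3 cut(2, 3): punch at orig (6,11); cuts so far [(6, 11)]; region rows[4,8) x cols[8,16) = 4x8
Op 4 cut(1, 4): punch at orig (5,12); cuts so far [(5, 12), (6, 11)]; region rows[4,8) x cols[8,16) = 4x8
Op 5 cut(2, 2): punch at orig (6,10); cuts so far [(5, 12), (6, 10), (6, 11)]; region rows[4,8) x cols[8,16) = 4x8
Unfold 1 (reflect across h@4): 6 holes -> [(1, 10), (1, 11), (2, 12), (5, 12), (6, 10), (6, 11)]
Unfold 2 (reflect across v@8): 12 holes -> [(1, 4), (1, 5), (1, 10), (1, 11), (2, 3), (2, 12), (5, 3), (5, 12), (6, 4), (6, 5), (6, 10), (6, 11)]

Answer: ................
....OO....OO....
...O........O...
................
................
...O........O...
....OO....OO....
................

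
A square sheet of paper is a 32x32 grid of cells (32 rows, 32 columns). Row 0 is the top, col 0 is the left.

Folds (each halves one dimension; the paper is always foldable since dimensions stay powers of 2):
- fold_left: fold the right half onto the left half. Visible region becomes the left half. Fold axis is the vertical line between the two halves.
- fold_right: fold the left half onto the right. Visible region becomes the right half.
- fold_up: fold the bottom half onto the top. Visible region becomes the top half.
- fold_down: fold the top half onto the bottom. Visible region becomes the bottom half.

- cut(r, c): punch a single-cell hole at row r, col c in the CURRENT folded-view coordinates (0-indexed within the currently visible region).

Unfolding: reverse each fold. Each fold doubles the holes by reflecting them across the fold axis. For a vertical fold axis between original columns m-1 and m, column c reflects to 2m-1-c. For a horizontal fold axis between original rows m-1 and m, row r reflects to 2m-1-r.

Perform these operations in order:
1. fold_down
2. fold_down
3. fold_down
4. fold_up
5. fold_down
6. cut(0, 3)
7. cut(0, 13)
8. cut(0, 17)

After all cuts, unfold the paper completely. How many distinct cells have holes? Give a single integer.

Answer: 96

Derivation:
Op 1 fold_down: fold axis h@16; visible region now rows[16,32) x cols[0,32) = 16x32
Op 2 fold_down: fold axis h@24; visible region now rows[24,32) x cols[0,32) = 8x32
Op 3 fold_down: fold axis h@28; visible region now rows[28,32) x cols[0,32) = 4x32
Op 4 fold_up: fold axis h@30; visible region now rows[28,30) x cols[0,32) = 2x32
Op 5 fold_down: fold axis h@29; visible region now rows[29,30) x cols[0,32) = 1x32
Op 6 cut(0, 3): punch at orig (29,3); cuts so far [(29, 3)]; region rows[29,30) x cols[0,32) = 1x32
Op 7 cut(0, 13): punch at orig (29,13); cuts so far [(29, 3), (29, 13)]; region rows[29,30) x cols[0,32) = 1x32
Op 8 cut(0, 17): punch at orig (29,17); cuts so far [(29, 3), (29, 13), (29, 17)]; region rows[29,30) x cols[0,32) = 1x32
Unfold 1 (reflect across h@29): 6 holes -> [(28, 3), (28, 13), (28, 17), (29, 3), (29, 13), (29, 17)]
Unfold 2 (reflect across h@30): 12 holes -> [(28, 3), (28, 13), (28, 17), (29, 3), (29, 13), (29, 17), (30, 3), (30, 13), (30, 17), (31, 3), (31, 13), (31, 17)]
Unfold 3 (reflect across h@28): 24 holes -> [(24, 3), (24, 13), (24, 17), (25, 3), (25, 13), (25, 17), (26, 3), (26, 13), (26, 17), (27, 3), (27, 13), (27, 17), (28, 3), (28, 13), (28, 17), (29, 3), (29, 13), (29, 17), (30, 3), (30, 13), (30, 17), (31, 3), (31, 13), (31, 17)]
Unfold 4 (reflect across h@24): 48 holes -> [(16, 3), (16, 13), (16, 17), (17, 3), (17, 13), (17, 17), (18, 3), (18, 13), (18, 17), (19, 3), (19, 13), (19, 17), (20, 3), (20, 13), (20, 17), (21, 3), (21, 13), (21, 17), (22, 3), (22, 13), (22, 17), (23, 3), (23, 13), (23, 17), (24, 3), (24, 13), (24, 17), (25, 3), (25, 13), (25, 17), (26, 3), (26, 13), (26, 17), (27, 3), (27, 13), (27, 17), (28, 3), (28, 13), (28, 17), (29, 3), (29, 13), (29, 17), (30, 3), (30, 13), (30, 17), (31, 3), (31, 13), (31, 17)]
Unfold 5 (reflect across h@16): 96 holes -> [(0, 3), (0, 13), (0, 17), (1, 3), (1, 13), (1, 17), (2, 3), (2, 13), (2, 17), (3, 3), (3, 13), (3, 17), (4, 3), (4, 13), (4, 17), (5, 3), (5, 13), (5, 17), (6, 3), (6, 13), (6, 17), (7, 3), (7, 13), (7, 17), (8, 3), (8, 13), (8, 17), (9, 3), (9, 13), (9, 17), (10, 3), (10, 13), (10, 17), (11, 3), (11, 13), (11, 17), (12, 3), (12, 13), (12, 17), (13, 3), (13, 13), (13, 17), (14, 3), (14, 13), (14, 17), (15, 3), (15, 13), (15, 17), (16, 3), (16, 13), (16, 17), (17, 3), (17, 13), (17, 17), (18, 3), (18, 13), (18, 17), (19, 3), (19, 13), (19, 17), (20, 3), (20, 13), (20, 17), (21, 3), (21, 13), (21, 17), (22, 3), (22, 13), (22, 17), (23, 3), (23, 13), (23, 17), (24, 3), (24, 13), (24, 17), (25, 3), (25, 13), (25, 17), (26, 3), (26, 13), (26, 17), (27, 3), (27, 13), (27, 17), (28, 3), (28, 13), (28, 17), (29, 3), (29, 13), (29, 17), (30, 3), (30, 13), (30, 17), (31, 3), (31, 13), (31, 17)]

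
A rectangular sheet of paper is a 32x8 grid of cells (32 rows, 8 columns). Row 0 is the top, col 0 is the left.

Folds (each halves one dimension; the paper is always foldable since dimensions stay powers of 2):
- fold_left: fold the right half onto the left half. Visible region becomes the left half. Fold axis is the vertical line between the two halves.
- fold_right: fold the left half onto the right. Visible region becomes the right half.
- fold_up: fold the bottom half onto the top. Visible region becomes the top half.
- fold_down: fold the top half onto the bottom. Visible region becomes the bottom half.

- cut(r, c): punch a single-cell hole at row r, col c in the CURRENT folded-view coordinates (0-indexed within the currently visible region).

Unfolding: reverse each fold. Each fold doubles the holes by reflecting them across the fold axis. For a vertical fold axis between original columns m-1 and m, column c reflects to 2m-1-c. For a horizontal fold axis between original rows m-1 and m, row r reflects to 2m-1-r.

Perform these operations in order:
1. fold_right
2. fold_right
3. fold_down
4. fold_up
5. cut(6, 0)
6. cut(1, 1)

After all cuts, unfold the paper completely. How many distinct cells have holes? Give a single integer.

Op 1 fold_right: fold axis v@4; visible region now rows[0,32) x cols[4,8) = 32x4
Op 2 fold_right: fold axis v@6; visible region now rows[0,32) x cols[6,8) = 32x2
Op 3 fold_down: fold axis h@16; visible region now rows[16,32) x cols[6,8) = 16x2
Op 4 fold_up: fold axis h@24; visible region now rows[16,24) x cols[6,8) = 8x2
Op 5 cut(6, 0): punch at orig (22,6); cuts so far [(22, 6)]; region rows[16,24) x cols[6,8) = 8x2
Op 6 cut(1, 1): punch at orig (17,7); cuts so far [(17, 7), (22, 6)]; region rows[16,24) x cols[6,8) = 8x2
Unfold 1 (reflect across h@24): 4 holes -> [(17, 7), (22, 6), (25, 6), (30, 7)]
Unfold 2 (reflect across h@16): 8 holes -> [(1, 7), (6, 6), (9, 6), (14, 7), (17, 7), (22, 6), (25, 6), (30, 7)]
Unfold 3 (reflect across v@6): 16 holes -> [(1, 4), (1, 7), (6, 5), (6, 6), (9, 5), (9, 6), (14, 4), (14, 7), (17, 4), (17, 7), (22, 5), (22, 6), (25, 5), (25, 6), (30, 4), (30, 7)]
Unfold 4 (reflect across v@4): 32 holes -> [(1, 0), (1, 3), (1, 4), (1, 7), (6, 1), (6, 2), (6, 5), (6, 6), (9, 1), (9, 2), (9, 5), (9, 6), (14, 0), (14, 3), (14, 4), (14, 7), (17, 0), (17, 3), (17, 4), (17, 7), (22, 1), (22, 2), (22, 5), (22, 6), (25, 1), (25, 2), (25, 5), (25, 6), (30, 0), (30, 3), (30, 4), (30, 7)]

Answer: 32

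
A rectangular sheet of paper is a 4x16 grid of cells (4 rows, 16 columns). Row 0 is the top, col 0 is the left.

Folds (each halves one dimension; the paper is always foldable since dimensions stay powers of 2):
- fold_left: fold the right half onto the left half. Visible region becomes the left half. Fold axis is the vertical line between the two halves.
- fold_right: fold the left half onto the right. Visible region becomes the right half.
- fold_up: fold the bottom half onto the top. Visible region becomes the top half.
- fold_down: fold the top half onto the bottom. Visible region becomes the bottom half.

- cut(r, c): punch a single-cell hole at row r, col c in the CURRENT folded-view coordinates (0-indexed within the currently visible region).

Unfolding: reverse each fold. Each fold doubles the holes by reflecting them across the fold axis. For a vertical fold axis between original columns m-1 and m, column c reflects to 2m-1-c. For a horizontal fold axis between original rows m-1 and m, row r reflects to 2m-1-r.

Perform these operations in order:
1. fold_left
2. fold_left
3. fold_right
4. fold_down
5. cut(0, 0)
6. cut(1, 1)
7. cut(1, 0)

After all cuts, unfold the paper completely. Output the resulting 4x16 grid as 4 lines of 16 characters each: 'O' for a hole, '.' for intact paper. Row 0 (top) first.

Answer: OOOOOOOOOOOOOOOO
.OO..OO..OO..OO.
.OO..OO..OO..OO.
OOOOOOOOOOOOOOOO

Derivation:
Op 1 fold_left: fold axis v@8; visible region now rows[0,4) x cols[0,8) = 4x8
Op 2 fold_left: fold axis v@4; visible region now rows[0,4) x cols[0,4) = 4x4
Op 3 fold_right: fold axis v@2; visible region now rows[0,4) x cols[2,4) = 4x2
Op 4 fold_down: fold axis h@2; visible region now rows[2,4) x cols[2,4) = 2x2
Op 5 cut(0, 0): punch at orig (2,2); cuts so far [(2, 2)]; region rows[2,4) x cols[2,4) = 2x2
Op 6 cut(1, 1): punch at orig (3,3); cuts so far [(2, 2), (3, 3)]; region rows[2,4) x cols[2,4) = 2x2
Op 7 cut(1, 0): punch at orig (3,2); cuts so far [(2, 2), (3, 2), (3, 3)]; region rows[2,4) x cols[2,4) = 2x2
Unfold 1 (reflect across h@2): 6 holes -> [(0, 2), (0, 3), (1, 2), (2, 2), (3, 2), (3, 3)]
Unfold 2 (reflect across v@2): 12 holes -> [(0, 0), (0, 1), (0, 2), (0, 3), (1, 1), (1, 2), (2, 1), (2, 2), (3, 0), (3, 1), (3, 2), (3, 3)]
Unfold 3 (reflect across v@4): 24 holes -> [(0, 0), (0, 1), (0, 2), (0, 3), (0, 4), (0, 5), (0, 6), (0, 7), (1, 1), (1, 2), (1, 5), (1, 6), (2, 1), (2, 2), (2, 5), (2, 6), (3, 0), (3, 1), (3, 2), (3, 3), (3, 4), (3, 5), (3, 6), (3, 7)]
Unfold 4 (reflect across v@8): 48 holes -> [(0, 0), (0, 1), (0, 2), (0, 3), (0, 4), (0, 5), (0, 6), (0, 7), (0, 8), (0, 9), (0, 10), (0, 11), (0, 12), (0, 13), (0, 14), (0, 15), (1, 1), (1, 2), (1, 5), (1, 6), (1, 9), (1, 10), (1, 13), (1, 14), (2, 1), (2, 2), (2, 5), (2, 6), (2, 9), (2, 10), (2, 13), (2, 14), (3, 0), (3, 1), (3, 2), (3, 3), (3, 4), (3, 5), (3, 6), (3, 7), (3, 8), (3, 9), (3, 10), (3, 11), (3, 12), (3, 13), (3, 14), (3, 15)]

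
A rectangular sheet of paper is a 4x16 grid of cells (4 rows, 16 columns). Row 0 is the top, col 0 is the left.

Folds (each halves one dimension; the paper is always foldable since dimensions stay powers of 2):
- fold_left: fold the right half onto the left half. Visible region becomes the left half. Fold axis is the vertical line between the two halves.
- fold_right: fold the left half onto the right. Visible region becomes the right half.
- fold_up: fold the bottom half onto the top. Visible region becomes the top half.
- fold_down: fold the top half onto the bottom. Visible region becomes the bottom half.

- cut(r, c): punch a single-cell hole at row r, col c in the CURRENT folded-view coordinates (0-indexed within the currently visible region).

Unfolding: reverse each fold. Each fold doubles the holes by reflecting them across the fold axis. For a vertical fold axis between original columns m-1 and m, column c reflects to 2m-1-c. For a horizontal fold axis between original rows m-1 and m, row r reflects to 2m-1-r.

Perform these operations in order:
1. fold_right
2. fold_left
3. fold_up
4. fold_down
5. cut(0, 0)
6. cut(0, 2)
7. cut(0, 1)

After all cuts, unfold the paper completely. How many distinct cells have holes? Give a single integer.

Answer: 48

Derivation:
Op 1 fold_right: fold axis v@8; visible region now rows[0,4) x cols[8,16) = 4x8
Op 2 fold_left: fold axis v@12; visible region now rows[0,4) x cols[8,12) = 4x4
Op 3 fold_up: fold axis h@2; visible region now rows[0,2) x cols[8,12) = 2x4
Op 4 fold_down: fold axis h@1; visible region now rows[1,2) x cols[8,12) = 1x4
Op 5 cut(0, 0): punch at orig (1,8); cuts so far [(1, 8)]; region rows[1,2) x cols[8,12) = 1x4
Op 6 cut(0, 2): punch at orig (1,10); cuts so far [(1, 8), (1, 10)]; region rows[1,2) x cols[8,12) = 1x4
Op 7 cut(0, 1): punch at orig (1,9); cuts so far [(1, 8), (1, 9), (1, 10)]; region rows[1,2) x cols[8,12) = 1x4
Unfold 1 (reflect across h@1): 6 holes -> [(0, 8), (0, 9), (0, 10), (1, 8), (1, 9), (1, 10)]
Unfold 2 (reflect across h@2): 12 holes -> [(0, 8), (0, 9), (0, 10), (1, 8), (1, 9), (1, 10), (2, 8), (2, 9), (2, 10), (3, 8), (3, 9), (3, 10)]
Unfold 3 (reflect across v@12): 24 holes -> [(0, 8), (0, 9), (0, 10), (0, 13), (0, 14), (0, 15), (1, 8), (1, 9), (1, 10), (1, 13), (1, 14), (1, 15), (2, 8), (2, 9), (2, 10), (2, 13), (2, 14), (2, 15), (3, 8), (3, 9), (3, 10), (3, 13), (3, 14), (3, 15)]
Unfold 4 (reflect across v@8): 48 holes -> [(0, 0), (0, 1), (0, 2), (0, 5), (0, 6), (0, 7), (0, 8), (0, 9), (0, 10), (0, 13), (0, 14), (0, 15), (1, 0), (1, 1), (1, 2), (1, 5), (1, 6), (1, 7), (1, 8), (1, 9), (1, 10), (1, 13), (1, 14), (1, 15), (2, 0), (2, 1), (2, 2), (2, 5), (2, 6), (2, 7), (2, 8), (2, 9), (2, 10), (2, 13), (2, 14), (2, 15), (3, 0), (3, 1), (3, 2), (3, 5), (3, 6), (3, 7), (3, 8), (3, 9), (3, 10), (3, 13), (3, 14), (3, 15)]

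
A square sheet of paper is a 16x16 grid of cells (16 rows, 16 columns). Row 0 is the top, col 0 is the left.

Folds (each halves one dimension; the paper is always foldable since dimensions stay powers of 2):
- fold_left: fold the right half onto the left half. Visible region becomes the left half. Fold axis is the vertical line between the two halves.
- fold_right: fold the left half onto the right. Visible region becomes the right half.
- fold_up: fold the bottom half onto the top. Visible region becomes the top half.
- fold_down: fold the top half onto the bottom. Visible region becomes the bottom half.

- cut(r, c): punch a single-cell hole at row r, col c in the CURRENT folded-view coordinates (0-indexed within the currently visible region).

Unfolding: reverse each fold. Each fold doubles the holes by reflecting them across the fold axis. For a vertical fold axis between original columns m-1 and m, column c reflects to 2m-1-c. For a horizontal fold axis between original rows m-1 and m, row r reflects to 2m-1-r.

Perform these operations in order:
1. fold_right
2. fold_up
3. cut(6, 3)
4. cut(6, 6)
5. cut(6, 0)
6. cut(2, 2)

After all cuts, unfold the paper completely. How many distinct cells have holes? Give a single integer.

Answer: 16

Derivation:
Op 1 fold_right: fold axis v@8; visible region now rows[0,16) x cols[8,16) = 16x8
Op 2 fold_up: fold axis h@8; visible region now rows[0,8) x cols[8,16) = 8x8
Op 3 cut(6, 3): punch at orig (6,11); cuts so far [(6, 11)]; region rows[0,8) x cols[8,16) = 8x8
Op 4 cut(6, 6): punch at orig (6,14); cuts so far [(6, 11), (6, 14)]; region rows[0,8) x cols[8,16) = 8x8
Op 5 cut(6, 0): punch at orig (6,8); cuts so far [(6, 8), (6, 11), (6, 14)]; region rows[0,8) x cols[8,16) = 8x8
Op 6 cut(2, 2): punch at orig (2,10); cuts so far [(2, 10), (6, 8), (6, 11), (6, 14)]; region rows[0,8) x cols[8,16) = 8x8
Unfold 1 (reflect across h@8): 8 holes -> [(2, 10), (6, 8), (6, 11), (6, 14), (9, 8), (9, 11), (9, 14), (13, 10)]
Unfold 2 (reflect across v@8): 16 holes -> [(2, 5), (2, 10), (6, 1), (6, 4), (6, 7), (6, 8), (6, 11), (6, 14), (9, 1), (9, 4), (9, 7), (9, 8), (9, 11), (9, 14), (13, 5), (13, 10)]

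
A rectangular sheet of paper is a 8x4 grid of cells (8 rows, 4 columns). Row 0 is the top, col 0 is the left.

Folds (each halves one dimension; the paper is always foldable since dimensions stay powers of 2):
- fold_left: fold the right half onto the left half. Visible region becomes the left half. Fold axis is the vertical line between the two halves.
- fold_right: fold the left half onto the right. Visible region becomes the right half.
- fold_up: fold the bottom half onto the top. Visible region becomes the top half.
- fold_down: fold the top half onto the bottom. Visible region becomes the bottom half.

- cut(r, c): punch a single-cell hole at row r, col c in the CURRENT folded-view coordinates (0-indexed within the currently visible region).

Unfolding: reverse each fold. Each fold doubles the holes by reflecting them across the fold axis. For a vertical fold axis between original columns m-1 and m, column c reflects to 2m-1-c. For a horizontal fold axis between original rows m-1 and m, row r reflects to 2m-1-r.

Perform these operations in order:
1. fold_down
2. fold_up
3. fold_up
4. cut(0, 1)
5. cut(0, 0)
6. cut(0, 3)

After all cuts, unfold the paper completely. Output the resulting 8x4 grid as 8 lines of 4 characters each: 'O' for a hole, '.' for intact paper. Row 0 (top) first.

Op 1 fold_down: fold axis h@4; visible region now rows[4,8) x cols[0,4) = 4x4
Op 2 fold_up: fold axis h@6; visible region now rows[4,6) x cols[0,4) = 2x4
Op 3 fold_up: fold axis h@5; visible region now rows[4,5) x cols[0,4) = 1x4
Op 4 cut(0, 1): punch at orig (4,1); cuts so far [(4, 1)]; region rows[4,5) x cols[0,4) = 1x4
Op 5 cut(0, 0): punch at orig (4,0); cuts so far [(4, 0), (4, 1)]; region rows[4,5) x cols[0,4) = 1x4
Op 6 cut(0, 3): punch at orig (4,3); cuts so far [(4, 0), (4, 1), (4, 3)]; region rows[4,5) x cols[0,4) = 1x4
Unfold 1 (reflect across h@5): 6 holes -> [(4, 0), (4, 1), (4, 3), (5, 0), (5, 1), (5, 3)]
Unfold 2 (reflect across h@6): 12 holes -> [(4, 0), (4, 1), (4, 3), (5, 0), (5, 1), (5, 3), (6, 0), (6, 1), (6, 3), (7, 0), (7, 1), (7, 3)]
Unfold 3 (reflect across h@4): 24 holes -> [(0, 0), (0, 1), (0, 3), (1, 0), (1, 1), (1, 3), (2, 0), (2, 1), (2, 3), (3, 0), (3, 1), (3, 3), (4, 0), (4, 1), (4, 3), (5, 0), (5, 1), (5, 3), (6, 0), (6, 1), (6, 3), (7, 0), (7, 1), (7, 3)]

Answer: OO.O
OO.O
OO.O
OO.O
OO.O
OO.O
OO.O
OO.O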